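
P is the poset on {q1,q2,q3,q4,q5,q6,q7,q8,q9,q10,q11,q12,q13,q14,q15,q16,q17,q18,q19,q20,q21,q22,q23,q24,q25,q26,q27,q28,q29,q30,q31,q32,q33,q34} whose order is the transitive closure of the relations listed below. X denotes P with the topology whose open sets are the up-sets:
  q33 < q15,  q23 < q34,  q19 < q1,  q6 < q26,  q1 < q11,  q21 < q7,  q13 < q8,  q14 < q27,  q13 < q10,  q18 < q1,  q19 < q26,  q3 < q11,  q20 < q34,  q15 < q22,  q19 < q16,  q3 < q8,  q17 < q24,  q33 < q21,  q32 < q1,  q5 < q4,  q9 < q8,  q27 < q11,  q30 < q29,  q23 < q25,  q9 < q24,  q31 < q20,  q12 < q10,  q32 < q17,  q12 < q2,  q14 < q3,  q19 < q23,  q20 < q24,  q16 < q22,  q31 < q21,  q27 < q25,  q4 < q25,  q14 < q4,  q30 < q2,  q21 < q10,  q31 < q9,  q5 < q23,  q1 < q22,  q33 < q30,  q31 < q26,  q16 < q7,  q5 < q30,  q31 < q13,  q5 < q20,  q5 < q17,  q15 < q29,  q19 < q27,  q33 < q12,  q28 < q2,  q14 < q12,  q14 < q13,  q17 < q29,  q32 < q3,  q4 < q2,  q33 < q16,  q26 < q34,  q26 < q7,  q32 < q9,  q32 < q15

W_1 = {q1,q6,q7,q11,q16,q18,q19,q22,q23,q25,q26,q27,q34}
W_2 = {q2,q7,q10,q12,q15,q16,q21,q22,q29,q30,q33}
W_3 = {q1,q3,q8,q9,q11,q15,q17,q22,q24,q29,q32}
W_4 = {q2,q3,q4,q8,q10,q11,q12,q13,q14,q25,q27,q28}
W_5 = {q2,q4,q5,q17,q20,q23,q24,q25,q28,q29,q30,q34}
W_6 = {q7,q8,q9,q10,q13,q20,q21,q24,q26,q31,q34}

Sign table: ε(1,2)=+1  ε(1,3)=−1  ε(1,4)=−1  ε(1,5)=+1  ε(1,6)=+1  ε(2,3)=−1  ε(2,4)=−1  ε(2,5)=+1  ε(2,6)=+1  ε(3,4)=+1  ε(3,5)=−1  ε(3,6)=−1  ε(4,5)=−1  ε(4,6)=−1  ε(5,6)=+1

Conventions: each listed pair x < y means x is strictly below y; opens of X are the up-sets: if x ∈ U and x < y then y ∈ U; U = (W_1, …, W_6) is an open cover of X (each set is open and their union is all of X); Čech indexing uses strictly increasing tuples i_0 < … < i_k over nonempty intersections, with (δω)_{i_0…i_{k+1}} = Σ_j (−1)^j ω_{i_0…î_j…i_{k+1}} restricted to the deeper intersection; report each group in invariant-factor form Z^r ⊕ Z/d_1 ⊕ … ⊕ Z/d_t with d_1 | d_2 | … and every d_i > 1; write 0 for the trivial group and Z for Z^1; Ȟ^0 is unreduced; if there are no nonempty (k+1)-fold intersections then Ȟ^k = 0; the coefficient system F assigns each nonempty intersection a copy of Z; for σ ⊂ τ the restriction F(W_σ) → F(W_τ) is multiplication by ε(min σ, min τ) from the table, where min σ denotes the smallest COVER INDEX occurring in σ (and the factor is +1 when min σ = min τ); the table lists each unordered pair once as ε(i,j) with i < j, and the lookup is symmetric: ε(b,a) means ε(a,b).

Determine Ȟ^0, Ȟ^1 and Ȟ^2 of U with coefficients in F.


Ȟ^0 ≅ Z, Ȟ^1 ≅ 0, Ȟ^2 ≅ Z/2

nonempty intersections:
  W12={q7,q16,q22} W13={q1,q11,q22} W14={q11,q25,q27} W15={q23,q25,q34} W16={q7,q26,q34} W23={q15,q22,q29} W24={q2,q10,q12} W25={q2,q29,q30} W26={q7,q10,q21} W34={q3,q8,q11} W35={q17,q24,q29} W36={q8,q9,q24} W45={q2,q4,q25,q28} W46={q8,q10,q13} W56={q20,q24,q34}
  W123={q22} W126={q7} W134={q11} W145={q25} W156={q34} W235={q29} W245={q2} W246={q10} W346={q8} W356={q24}
C dims 6,15,10; δ0: rk 5, SNF 1^5; δ1: rk 10, SNF 1^9·2
Ȟ^0: (6−5)−0=1 ⇒ Z
Ȟ^1: (15−10)−5=0 ⇒ 0
Ȟ^2: (10−0)−10=0 plus torsion [2] ⇒ Z/2


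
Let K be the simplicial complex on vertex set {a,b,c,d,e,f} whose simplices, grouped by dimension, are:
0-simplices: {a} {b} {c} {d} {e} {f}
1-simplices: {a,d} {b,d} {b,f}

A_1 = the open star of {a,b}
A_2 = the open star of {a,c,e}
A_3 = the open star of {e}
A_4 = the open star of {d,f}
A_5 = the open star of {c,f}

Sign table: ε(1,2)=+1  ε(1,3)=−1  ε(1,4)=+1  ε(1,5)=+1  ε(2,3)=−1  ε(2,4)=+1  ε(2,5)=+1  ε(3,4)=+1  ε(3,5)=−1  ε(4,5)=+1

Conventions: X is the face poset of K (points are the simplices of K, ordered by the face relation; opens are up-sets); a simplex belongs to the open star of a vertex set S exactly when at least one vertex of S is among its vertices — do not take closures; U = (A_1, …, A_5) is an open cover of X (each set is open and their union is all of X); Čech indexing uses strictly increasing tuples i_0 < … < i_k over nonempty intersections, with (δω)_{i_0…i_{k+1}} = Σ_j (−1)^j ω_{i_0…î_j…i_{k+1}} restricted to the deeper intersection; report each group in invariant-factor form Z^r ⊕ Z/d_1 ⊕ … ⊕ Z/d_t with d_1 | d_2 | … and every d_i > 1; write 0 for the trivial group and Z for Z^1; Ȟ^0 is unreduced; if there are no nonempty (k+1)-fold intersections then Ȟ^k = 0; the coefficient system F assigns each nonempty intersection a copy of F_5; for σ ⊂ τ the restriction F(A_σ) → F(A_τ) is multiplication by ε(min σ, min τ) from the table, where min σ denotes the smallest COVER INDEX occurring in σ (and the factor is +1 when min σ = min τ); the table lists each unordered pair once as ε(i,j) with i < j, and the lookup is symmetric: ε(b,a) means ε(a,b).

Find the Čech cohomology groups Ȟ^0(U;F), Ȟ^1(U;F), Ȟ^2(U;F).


Ȟ^0 ≅ Z/5; Ȟ^1 ≅ Z/5; Ȟ^2 ≅ 0

nerve simplices:
  A1={{a},{b},{a,d},{b,d},{b,f}} A2={{a},{c},{e},{a,d}} A3={{e}} A4={{d},{f},{a,d},{b,d},{b,f}} A5={{c},{f},{b,f}}
  A12={{a},{a,d}} A14={{a,d},{b,d},{b,f}} A15={{b,f}} A23={{e}} A24={{a,d}} A25={{c}} A45={{f},{b,f}}
  A124={{a,d}} A145={{b,f}}
C dims 5,7,2; δ0: rk_F5 4; δ1: rk_F5 2
degree 0: 5−4−0 = 1 → Ȟ^0 ≅ Z/5
degree 1: 7−2−4 = 1 → Ȟ^1 ≅ Z/5
degree 2: 2−0−2 = 0 → Ȟ^2 ≅ 0


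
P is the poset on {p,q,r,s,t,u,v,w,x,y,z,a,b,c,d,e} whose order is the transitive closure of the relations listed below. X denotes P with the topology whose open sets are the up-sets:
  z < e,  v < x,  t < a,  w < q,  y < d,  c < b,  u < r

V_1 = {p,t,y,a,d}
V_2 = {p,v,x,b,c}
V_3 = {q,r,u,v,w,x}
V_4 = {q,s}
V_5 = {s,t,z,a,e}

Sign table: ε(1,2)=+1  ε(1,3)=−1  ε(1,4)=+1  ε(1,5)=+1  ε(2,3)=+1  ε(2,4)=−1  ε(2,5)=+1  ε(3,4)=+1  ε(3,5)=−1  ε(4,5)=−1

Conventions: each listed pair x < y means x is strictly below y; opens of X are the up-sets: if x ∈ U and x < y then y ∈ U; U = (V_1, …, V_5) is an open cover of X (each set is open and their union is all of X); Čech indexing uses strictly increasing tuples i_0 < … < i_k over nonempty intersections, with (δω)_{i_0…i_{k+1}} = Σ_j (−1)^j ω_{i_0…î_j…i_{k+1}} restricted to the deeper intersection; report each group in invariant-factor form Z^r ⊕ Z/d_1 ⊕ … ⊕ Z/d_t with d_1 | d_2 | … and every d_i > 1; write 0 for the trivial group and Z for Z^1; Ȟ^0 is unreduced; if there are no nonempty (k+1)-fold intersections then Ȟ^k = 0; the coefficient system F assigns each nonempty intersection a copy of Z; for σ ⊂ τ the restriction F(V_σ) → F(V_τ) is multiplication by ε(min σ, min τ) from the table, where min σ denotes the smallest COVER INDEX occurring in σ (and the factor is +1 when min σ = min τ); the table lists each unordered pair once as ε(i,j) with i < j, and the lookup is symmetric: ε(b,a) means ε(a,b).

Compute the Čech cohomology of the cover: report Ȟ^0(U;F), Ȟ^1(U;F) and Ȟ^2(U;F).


nerve of the cover:
  V12={p} V15={t,a} V23={v,x} V34={q} V45={s}
C dims 5,5; δ0: rk 5, SNF 1^4·2
Ȟ^0 = (5 − 5) − 0 = 0, so Ȟ^0 ≅ 0
Ȟ^1 = (5 − 0) − 5 = 0 plus torsion [2], so Ȟ^1 ≅ Z/2
Ȟ^2 = (0 − 0) − 0 = 0, so Ȟ^2 ≅ 0

Ȟ^0 ≅ 0,  Ȟ^1 ≅ Z/2,  Ȟ^2 ≅ 0


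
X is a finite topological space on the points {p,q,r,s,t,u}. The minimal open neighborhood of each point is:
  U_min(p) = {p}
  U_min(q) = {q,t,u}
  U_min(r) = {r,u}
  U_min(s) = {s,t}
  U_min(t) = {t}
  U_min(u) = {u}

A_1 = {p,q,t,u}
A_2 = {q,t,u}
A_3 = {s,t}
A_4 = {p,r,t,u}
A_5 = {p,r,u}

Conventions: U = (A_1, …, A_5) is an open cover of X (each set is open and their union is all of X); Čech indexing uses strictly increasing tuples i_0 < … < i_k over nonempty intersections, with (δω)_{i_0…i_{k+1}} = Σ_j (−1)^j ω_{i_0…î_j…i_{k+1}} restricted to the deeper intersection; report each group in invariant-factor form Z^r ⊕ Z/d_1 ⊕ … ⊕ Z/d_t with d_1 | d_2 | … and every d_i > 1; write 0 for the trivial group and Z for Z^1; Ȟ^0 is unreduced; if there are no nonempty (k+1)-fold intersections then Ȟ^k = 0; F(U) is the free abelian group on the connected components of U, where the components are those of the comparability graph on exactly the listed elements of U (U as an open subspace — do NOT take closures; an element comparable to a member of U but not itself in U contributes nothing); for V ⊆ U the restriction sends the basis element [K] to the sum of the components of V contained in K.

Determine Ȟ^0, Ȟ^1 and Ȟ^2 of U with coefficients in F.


Ȟ^0 = Z^2, Ȟ^1 = 0, Ȟ^2 = 0

nerve of the cover:
  A12={q,t,u} A13={t} A14={p,t,u} A15={p,u} A23={t} A24={t,u} A25={u} A34={t} A45={p,r,u}
  A123={t} A124={t,u} A125={u} A134={t} A145={p,u} A234={t} A245={u}
  A1234={t} A1245={u}
components per intersection:
  A1: {p} {q,t,u}
  A2: {q,t,u}
  A3: {s,t}
  A4: {p} {r,u} {t}
  A5: {p} {r,u}
  A12: {q,t,u}
  A13: {t}
  A14: {p} {t} {u}
  A15: {p} {u}
  A23: {t}
  A24: {t} {u}
  A25: {u}
  A34: {t}
  A45: {p} {r,u}
  A123: {t}
  A124: {t} {u}
  A125: {u}
  A134: {t}
  A145: {p} {u}
  A234: {t}
  A245: {u}
  A1234: {t}
  A1245: {u}
C dims 9,14,9,2; δ0: rk 7, SNF 1^7; δ1: rk 7, SNF 1^7; δ2: rk 2, SNF 1^2
Ȟ^0 = (9 − 7) − 0 = 2, so Ȟ^0 ≅ Z^2
Ȟ^1 = (14 − 7) − 7 = 0, so Ȟ^1 ≅ 0
Ȟ^2 = (9 − 2) − 7 = 0, so Ȟ^2 ≅ 0


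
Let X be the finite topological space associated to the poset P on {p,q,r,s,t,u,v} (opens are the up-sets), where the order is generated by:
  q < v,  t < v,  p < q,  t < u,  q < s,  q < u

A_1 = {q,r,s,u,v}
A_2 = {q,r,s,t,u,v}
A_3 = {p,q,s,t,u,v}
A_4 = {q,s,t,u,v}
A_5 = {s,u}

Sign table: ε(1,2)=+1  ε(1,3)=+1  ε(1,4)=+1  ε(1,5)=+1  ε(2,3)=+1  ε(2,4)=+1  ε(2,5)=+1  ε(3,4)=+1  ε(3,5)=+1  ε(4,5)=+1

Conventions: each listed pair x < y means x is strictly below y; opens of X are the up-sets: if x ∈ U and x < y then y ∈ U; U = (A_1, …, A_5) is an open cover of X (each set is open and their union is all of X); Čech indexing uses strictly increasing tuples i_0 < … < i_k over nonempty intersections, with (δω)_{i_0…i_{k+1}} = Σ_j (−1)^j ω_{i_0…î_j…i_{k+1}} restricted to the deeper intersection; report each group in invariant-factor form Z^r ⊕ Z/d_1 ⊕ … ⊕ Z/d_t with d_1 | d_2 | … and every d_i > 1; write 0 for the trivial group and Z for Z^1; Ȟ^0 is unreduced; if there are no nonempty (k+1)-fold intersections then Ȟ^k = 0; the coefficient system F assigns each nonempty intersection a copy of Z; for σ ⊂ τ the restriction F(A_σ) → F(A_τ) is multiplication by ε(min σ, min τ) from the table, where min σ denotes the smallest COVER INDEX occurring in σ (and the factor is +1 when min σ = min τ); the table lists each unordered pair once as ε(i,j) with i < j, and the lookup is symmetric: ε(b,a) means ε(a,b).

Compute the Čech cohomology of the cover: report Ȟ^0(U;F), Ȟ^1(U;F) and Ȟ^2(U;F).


nonempty intersections:
  A12={q,r,s,u,v} A13={q,s,u,v} A14={q,s,u,v} A15={s,u} A23={q,s,t,u,v} A24={q,s,t,u,v} A25={s,u} A34={q,s,t,u,v} A35={s,u} A45={s,u}
  A123={q,s,u,v} A124={q,s,u,v} A125={s,u} A134={q,s,u,v} A135={s,u} A145={s,u} A234={q,s,t,u,v} A235={s,u} A245={s,u} A345={s,u}
  A1234={q,s,u,v} A1235={s,u} A1245={s,u} A1345={s,u} A2345={s,u}
  A12345={s,u}
C dims 5,10,10,5; δ0: rk 4, SNF 1^4; δ1: rk 6, SNF 1^6; δ2: rk 4, SNF 1^4
Ȟ^0: (5−4)−0=1 ⇒ Z
Ȟ^1: (10−6)−4=0 ⇒ 0
Ȟ^2: (10−4)−6=0 ⇒ 0

Ȟ^0(U;F) ≅ Z; Ȟ^1(U;F) ≅ 0; Ȟ^2(U;F) ≅ 0


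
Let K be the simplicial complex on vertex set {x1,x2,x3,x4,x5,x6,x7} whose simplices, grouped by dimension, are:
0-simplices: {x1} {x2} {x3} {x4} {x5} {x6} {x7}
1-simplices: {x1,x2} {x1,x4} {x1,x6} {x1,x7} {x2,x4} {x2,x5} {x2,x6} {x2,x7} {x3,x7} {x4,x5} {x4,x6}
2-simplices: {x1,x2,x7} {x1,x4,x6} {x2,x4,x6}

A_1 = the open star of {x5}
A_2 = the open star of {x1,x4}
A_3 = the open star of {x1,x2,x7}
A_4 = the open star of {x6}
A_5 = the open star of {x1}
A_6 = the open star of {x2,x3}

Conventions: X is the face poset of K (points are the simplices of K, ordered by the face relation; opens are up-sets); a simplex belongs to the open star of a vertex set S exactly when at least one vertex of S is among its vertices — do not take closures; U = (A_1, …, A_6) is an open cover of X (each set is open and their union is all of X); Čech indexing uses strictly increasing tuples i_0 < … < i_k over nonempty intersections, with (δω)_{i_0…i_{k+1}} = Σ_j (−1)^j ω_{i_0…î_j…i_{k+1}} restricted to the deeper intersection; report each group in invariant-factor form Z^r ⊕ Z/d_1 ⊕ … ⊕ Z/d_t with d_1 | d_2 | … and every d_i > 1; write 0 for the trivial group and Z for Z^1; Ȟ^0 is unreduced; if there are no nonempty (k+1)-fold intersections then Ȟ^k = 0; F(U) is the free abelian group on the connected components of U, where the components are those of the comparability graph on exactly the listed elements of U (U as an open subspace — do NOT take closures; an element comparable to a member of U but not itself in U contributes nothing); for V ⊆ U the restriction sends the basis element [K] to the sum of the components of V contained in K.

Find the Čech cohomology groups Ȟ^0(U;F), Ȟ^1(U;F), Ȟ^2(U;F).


nonempty overlaps:
  A1={{x5},{x2,x5},{x4,x5}} A2={{x1},{x4},{x1,x2},{x1,x4},{x1,x6},{x1,x7},{x2,x4},{x4,x5},{x4,x6},{x1,x2,x7},{x1,x4,x6},{x2,x4,x6}} A3={{x1},{x2},{x7},{x1,x2},{x1,x4},{x1,x6},{x1,x7},{x2,x4},{x2,x5},{x2,x6},{x2,x7},{x3,x7},{x1,x2,x7},{x1,x4,x6},{x2,x4,x6}} A4={{x6},{x1,x6},{x2,x6},{x4,x6},{x1,x4,x6},{x2,x4,x6}} A5={{x1},{x1,x2},{x1,x4},{x1,x6},{x1,x7},{x1,x2,x7},{x1,x4,x6}} A6={{x2},{x3},{x1,x2},{x2,x4},{x2,x5},{x2,x6},{x2,x7},{x3,x7},{x1,x2,x7},{x2,x4,x6}}
  A12={{x4,x5}} A13={{x2,x5}} A16={{x2,x5}} A23={{x1},{x1,x2},{x1,x4},{x1,x6},{x1,x7},{x2,x4},{x1,x2,x7},{x1,x4,x6},{x2,x4,x6}} A24={{x1,x6},{x4,x6},{x1,x4,x6},{x2,x4,x6}} A25={{x1},{x1,x2},{x1,x4},{x1,x6},{x1,x7},{x1,x2,x7},{x1,x4,x6}} A26={{x1,x2},{x2,x4},{x1,x2,x7},{x2,x4,x6}} A34={{x1,x6},{x2,x6},{x1,x4,x6},{x2,x4,x6}} A35={{x1},{x1,x2},{x1,x4},{x1,x6},{x1,x7},{x1,x2,x7},{x1,x4,x6}} A36={{x2},{x1,x2},{x2,x4},{x2,x5},{x2,x6},{x2,x7},{x3,x7},{x1,x2,x7},{x2,x4,x6}} A45={{x1,x6},{x1,x4,x6}} A46={{x2,x6},{x2,x4,x6}} A56={{x1,x2},{x1,x2,x7}}
  A136={{x2,x5}} A234={{x1,x6},{x1,x4,x6},{x2,x4,x6}} A235={{x1},{x1,x2},{x1,x4},{x1,x6},{x1,x7},{x1,x2,x7},{x1,x4,x6}} A236={{x1,x2},{x2,x4},{x1,x2,x7},{x2,x4,x6}} A245={{x1,x6},{x1,x4,x6}} A246={{x2,x4,x6}} A256={{x1,x2},{x1,x2,x7}} A345={{x1,x6},{x1,x4,x6}} A346={{x2,x6},{x2,x4,x6}} A356={{x1,x2},{x1,x2,x7}}
  A2345={{x1,x6},{x1,x4,x6}} A2346={{x2,x4,x6}} A2356={{x1,x2},{x1,x2,x7}}
components per intersection:
  A1: {{x5},{x2,x5},{x4,x5}}
  A2: {{x1},{x4},{x1,x2},{x1,x4},{x1,x6},{x1,x7},{x2,x4},{x4,x5},{x4,x6},{x1,x2,x7},{x1,x4,x6},{x2,x4,x6}}
  A3: {{x1},{x2},{x7},{x1,x2},{x1,x4},{x1,x6},{x1,x7},{x2,x4},{x2,x5},{x2,x6},{x2,x7},{x3,x7},{x1,x2,x7},{x1,x4,x6},{x2,x4,x6}}
  A4: {{x6},{x1,x6},{x2,x6},{x4,x6},{x1,x4,x6},{x2,x4,x6}}
  A5: {{x1},{x1,x2},{x1,x4},{x1,x6},{x1,x7},{x1,x2,x7},{x1,x4,x6}}
  A6: {{x2},{x1,x2},{x2,x4},{x2,x5},{x2,x6},{x2,x7},{x1,x2,x7},{x2,x4,x6}} {{x3},{x3,x7}}
  A12: {{x4,x5}}
  A13: {{x2,x5}}
  A16: {{x2,x5}}
  A23: {{x1},{x1,x2},{x1,x4},{x1,x6},{x1,x7},{x1,x2,x7},{x1,x4,x6}} {{x2,x4},{x2,x4,x6}}
  A24: {{x1,x6},{x4,x6},{x1,x4,x6},{x2,x4,x6}}
  A25: {{x1},{x1,x2},{x1,x4},{x1,x6},{x1,x7},{x1,x2,x7},{x1,x4,x6}}
  A26: {{x1,x2},{x1,x2,x7}} {{x2,x4},{x2,x4,x6}}
  A34: {{x1,x6},{x1,x4,x6}} {{x2,x6},{x2,x4,x6}}
  A35: {{x1},{x1,x2},{x1,x4},{x1,x6},{x1,x7},{x1,x2,x7},{x1,x4,x6}}
  A36: {{x2},{x1,x2},{x2,x4},{x2,x5},{x2,x6},{x2,x7},{x1,x2,x7},{x2,x4,x6}} {{x3,x7}}
  A45: {{x1,x6},{x1,x4,x6}}
  A46: {{x2,x6},{x2,x4,x6}}
  A56: {{x1,x2},{x1,x2,x7}}
  A136: {{x2,x5}}
  A234: {{x1,x6},{x1,x4,x6}} {{x2,x4,x6}}
  A235: {{x1},{x1,x2},{x1,x4},{x1,x6},{x1,x7},{x1,x2,x7},{x1,x4,x6}}
  A236: {{x1,x2},{x1,x2,x7}} {{x2,x4},{x2,x4,x6}}
  A245: {{x1,x6},{x1,x4,x6}}
  A246: {{x2,x4,x6}}
  A256: {{x1,x2},{x1,x2,x7}}
  A345: {{x1,x6},{x1,x4,x6}}
  A346: {{x2,x6},{x2,x4,x6}}
  A356: {{x1,x2},{x1,x2,x7}}
  A2345: {{x1,x6},{x1,x4,x6}}
  A2346: {{x2,x4,x6}}
  A2356: {{x1,x2},{x1,x2,x7}}
C dims 7,17,12,3; δ0: rk 6, SNF 1^6; δ1: rk 9, SNF 1^9; δ2: rk 3, SNF 1^3
degree 0: 7−6−0 = 1 → Ȟ^0 ≅ Z
degree 1: 17−9−6 = 2 → Ȟ^1 ≅ Z^2
degree 2: 12−3−9 = 0 → Ȟ^2 ≅ 0

Ȟ^0 ≅ Z,  Ȟ^1 ≅ Z^2,  Ȟ^2 ≅ 0


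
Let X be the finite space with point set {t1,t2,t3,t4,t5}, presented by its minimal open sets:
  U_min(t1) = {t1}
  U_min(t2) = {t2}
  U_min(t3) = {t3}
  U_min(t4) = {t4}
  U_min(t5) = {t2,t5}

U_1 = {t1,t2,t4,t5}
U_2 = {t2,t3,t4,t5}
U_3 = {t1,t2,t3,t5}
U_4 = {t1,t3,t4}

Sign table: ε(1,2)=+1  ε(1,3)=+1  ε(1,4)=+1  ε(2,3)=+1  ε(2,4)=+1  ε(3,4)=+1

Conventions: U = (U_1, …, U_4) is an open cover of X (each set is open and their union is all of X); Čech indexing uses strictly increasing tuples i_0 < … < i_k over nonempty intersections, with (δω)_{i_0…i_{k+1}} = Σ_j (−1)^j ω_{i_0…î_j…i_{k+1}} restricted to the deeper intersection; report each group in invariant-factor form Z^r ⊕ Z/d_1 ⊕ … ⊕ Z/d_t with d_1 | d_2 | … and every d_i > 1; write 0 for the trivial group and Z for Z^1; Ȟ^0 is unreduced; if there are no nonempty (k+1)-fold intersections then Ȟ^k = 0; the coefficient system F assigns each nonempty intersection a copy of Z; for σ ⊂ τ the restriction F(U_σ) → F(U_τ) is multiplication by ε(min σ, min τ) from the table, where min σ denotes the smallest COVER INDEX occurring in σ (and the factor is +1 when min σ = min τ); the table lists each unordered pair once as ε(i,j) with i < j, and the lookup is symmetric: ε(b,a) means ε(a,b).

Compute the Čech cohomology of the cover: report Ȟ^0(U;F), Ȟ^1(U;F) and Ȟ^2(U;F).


Ȟ^0 = Z; Ȟ^1 = 0; Ȟ^2 = Z

nonempty overlaps:
  U12={t2,t4,t5} U13={t1,t2,t5} U14={t1,t4} U23={t2,t3,t5} U24={t3,t4} U34={t1,t3}
  U123={t2,t5} U124={t4} U134={t1} U234={t3}
C dims 4,6,4; δ0: rk 3, SNF 1^3; δ1: rk 3, SNF 1^3
degree 0: 4−3−0 = 1 → Ȟ^0 ≅ Z
degree 1: 6−3−3 = 0 → Ȟ^1 ≅ 0
degree 2: 4−0−3 = 1 → Ȟ^2 ≅ Z


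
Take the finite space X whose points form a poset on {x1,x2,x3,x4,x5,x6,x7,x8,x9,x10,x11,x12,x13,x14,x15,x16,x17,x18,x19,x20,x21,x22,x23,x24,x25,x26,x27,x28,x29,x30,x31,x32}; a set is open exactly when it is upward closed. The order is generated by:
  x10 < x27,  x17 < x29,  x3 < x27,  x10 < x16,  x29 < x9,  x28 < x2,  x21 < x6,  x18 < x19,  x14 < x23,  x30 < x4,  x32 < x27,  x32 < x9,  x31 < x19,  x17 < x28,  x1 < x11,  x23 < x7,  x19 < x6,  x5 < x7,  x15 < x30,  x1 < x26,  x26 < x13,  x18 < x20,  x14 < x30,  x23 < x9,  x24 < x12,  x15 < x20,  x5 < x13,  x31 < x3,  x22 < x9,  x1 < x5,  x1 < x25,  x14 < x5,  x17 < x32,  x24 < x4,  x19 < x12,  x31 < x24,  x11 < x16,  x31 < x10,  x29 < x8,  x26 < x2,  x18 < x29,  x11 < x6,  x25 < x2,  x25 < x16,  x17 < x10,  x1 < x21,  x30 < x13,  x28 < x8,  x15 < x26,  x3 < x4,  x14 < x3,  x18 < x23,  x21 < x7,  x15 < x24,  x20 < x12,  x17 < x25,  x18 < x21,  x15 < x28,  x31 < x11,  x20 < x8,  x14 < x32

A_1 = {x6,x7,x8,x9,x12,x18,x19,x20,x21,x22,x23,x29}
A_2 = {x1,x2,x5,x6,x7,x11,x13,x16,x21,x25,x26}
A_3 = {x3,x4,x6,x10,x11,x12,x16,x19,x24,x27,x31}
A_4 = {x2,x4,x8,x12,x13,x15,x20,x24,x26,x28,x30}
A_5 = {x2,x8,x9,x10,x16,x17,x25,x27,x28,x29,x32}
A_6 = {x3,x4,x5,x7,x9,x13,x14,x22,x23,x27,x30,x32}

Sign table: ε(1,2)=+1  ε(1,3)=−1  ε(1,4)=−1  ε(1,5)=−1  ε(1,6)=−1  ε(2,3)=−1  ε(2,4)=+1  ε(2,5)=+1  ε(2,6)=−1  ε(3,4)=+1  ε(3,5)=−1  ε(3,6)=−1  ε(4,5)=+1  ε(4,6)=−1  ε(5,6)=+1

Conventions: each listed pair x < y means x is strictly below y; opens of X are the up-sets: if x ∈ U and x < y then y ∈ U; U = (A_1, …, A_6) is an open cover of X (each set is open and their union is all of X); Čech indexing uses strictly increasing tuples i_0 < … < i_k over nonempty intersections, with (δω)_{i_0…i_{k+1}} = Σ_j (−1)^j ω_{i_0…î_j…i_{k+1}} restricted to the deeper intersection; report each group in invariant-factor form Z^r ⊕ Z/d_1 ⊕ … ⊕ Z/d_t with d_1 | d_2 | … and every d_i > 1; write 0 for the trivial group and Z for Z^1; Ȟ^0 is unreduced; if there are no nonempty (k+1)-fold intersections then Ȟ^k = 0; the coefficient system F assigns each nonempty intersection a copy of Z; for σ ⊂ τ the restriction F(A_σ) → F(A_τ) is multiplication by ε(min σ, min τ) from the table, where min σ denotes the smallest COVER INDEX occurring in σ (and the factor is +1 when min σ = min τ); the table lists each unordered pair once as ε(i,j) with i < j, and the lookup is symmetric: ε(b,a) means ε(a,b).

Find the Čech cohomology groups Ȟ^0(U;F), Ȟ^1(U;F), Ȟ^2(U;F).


Ȟ^0(U;F) ≅ 0, Ȟ^1(U;F) ≅ Z/2 and Ȟ^2(U;F) ≅ Z

cover nerve:
  A12={x6,x7,x21} A13={x6,x12,x19} A14={x8,x12,x20} A15={x8,x9,x29} A16={x7,x9,x22,x23} A23={x6,x11,x16} A24={x2,x13,x26} A25={x2,x16,x25} A26={x5,x7,x13} A34={x4,x12,x24} A35={x10,x16,x27} A36={x3,x4,x27} A45={x2,x8,x28} A46={x4,x13,x30} A56={x9,x27,x32}
  A123={x6} A126={x7} A134={x12} A145={x8} A156={x9} A235={x16} A245={x2} A246={x13} A346={x4} A356={x27}
C dims 6,15,10; δ0: rk 6, SNF 1^5·2; δ1: rk 9, SNF 1^9
Ȟ^0: (6−6)−0=0 ⇒ 0
Ȟ^1: (15−9)−6=0 plus torsion [2] ⇒ Z/2
Ȟ^2: (10−0)−9=1 ⇒ Z


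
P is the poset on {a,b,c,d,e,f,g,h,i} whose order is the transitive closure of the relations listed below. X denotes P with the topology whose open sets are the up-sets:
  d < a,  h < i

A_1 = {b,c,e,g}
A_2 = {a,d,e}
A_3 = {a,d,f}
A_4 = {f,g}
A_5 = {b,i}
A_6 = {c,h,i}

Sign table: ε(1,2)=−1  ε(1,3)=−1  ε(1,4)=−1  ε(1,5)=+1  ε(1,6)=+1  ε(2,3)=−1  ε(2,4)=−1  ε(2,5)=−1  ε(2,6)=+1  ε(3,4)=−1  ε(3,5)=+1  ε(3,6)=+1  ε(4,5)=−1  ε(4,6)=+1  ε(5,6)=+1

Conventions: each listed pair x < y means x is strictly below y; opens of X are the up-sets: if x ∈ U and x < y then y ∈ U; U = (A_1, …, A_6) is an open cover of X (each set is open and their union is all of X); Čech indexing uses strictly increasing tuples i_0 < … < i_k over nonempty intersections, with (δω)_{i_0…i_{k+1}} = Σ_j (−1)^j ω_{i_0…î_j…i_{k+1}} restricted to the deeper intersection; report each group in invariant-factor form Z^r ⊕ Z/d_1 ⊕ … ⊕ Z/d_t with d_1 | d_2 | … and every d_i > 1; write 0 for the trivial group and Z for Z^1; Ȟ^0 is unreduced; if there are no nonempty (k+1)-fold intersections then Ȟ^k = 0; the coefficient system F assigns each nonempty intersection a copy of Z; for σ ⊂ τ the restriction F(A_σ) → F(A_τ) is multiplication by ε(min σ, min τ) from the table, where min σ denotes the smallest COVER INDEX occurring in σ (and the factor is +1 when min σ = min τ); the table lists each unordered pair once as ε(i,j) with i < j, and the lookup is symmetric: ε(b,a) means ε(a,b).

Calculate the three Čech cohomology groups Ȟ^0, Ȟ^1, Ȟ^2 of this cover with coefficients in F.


Ȟ^0 = Z,  Ȟ^1 = Z^2,  Ȟ^2 = 0

cover nerve:
  A12={e} A14={g} A15={b} A16={c} A23={a,d} A34={f} A56={i}
C dims 6,7; δ0: rk 5, SNF 1^5
Ȟ^0: (6−5)−0=1 ⇒ Z
Ȟ^1: (7−0)−5=2 ⇒ Z^2
Ȟ^2: (0−0)−0=0 ⇒ 0


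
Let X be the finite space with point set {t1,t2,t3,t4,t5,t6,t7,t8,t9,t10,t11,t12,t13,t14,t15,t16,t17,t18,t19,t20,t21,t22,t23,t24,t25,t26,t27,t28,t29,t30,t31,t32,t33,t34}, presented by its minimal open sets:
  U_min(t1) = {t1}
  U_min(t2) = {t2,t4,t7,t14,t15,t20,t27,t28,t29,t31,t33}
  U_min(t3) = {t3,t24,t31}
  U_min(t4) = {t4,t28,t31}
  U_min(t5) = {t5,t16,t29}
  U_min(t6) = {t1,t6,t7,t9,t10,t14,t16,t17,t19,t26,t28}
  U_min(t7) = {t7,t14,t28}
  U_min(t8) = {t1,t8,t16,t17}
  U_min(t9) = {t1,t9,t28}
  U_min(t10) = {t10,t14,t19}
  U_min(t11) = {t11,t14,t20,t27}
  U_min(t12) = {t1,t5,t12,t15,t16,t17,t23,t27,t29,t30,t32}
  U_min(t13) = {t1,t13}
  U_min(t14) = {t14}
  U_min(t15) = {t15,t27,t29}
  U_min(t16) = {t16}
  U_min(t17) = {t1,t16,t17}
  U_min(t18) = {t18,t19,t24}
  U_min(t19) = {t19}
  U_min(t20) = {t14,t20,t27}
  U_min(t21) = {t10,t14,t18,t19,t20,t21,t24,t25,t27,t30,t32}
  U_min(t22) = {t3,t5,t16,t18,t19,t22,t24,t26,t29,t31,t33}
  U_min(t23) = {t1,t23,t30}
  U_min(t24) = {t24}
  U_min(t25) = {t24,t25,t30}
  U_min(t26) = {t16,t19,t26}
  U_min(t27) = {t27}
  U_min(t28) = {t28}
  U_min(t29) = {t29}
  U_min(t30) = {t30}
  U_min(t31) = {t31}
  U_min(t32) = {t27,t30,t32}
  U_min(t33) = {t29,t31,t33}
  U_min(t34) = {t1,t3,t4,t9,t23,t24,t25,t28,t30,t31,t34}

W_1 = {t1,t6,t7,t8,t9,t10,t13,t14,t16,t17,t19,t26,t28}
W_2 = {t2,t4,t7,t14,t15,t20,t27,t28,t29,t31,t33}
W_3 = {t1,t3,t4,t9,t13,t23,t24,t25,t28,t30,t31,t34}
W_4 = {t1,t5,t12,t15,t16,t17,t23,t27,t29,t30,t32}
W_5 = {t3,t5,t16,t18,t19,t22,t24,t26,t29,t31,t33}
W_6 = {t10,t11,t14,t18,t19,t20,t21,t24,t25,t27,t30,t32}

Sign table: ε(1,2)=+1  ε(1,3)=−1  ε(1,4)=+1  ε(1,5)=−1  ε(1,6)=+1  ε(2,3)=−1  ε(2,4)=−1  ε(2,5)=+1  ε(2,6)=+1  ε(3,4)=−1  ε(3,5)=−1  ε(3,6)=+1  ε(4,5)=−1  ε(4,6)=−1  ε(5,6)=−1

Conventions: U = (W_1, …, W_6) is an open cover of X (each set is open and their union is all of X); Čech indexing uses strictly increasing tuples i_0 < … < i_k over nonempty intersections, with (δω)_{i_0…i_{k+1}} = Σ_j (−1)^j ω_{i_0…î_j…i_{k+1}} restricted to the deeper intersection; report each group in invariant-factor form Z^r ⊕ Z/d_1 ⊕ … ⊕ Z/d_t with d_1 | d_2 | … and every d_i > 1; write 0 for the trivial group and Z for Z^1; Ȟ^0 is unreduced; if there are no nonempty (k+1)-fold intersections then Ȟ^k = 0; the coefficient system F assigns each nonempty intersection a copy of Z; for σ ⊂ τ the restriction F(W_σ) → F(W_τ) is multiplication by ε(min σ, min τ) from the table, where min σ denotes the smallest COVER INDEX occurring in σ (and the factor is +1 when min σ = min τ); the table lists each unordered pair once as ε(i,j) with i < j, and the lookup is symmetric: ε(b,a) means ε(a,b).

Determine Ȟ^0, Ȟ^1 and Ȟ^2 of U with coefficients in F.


Ȟ^0(U;F) ≅ 0, Ȟ^1(U;F) ≅ Z/2, Ȟ^2(U;F) ≅ Z

nerve simplices:
  W12={t7,t14,t28} W13={t1,t9,t13,t28} W14={t1,t16,t17} W15={t16,t19,t26} W16={t10,t14,t19} W23={t4,t28,t31} W24={t15,t27,t29} W25={t29,t31,t33} W26={t14,t20,t27} W34={t1,t23,t30} W35={t3,t24,t31} W36={t24,t25,t30} W45={t5,t16,t29} W46={t27,t30,t32} W56={t18,t19,t24}
  W123={t28} W126={t14} W134={t1} W145={t16} W156={t19} W235={t31} W245={t29} W246={t27} W346={t30} W356={t24}
C dims 6,15,10; δ0: rk 6, SNF 1^5·2; δ1: rk 9, SNF 1^9
degree 0: 6−6−0 = 0 → Ȟ^0 ≅ 0
degree 1: 15−9−6 = 0 plus torsion [2] → Ȟ^1 ≅ Z/2
degree 2: 10−0−9 = 1 → Ȟ^2 ≅ Z


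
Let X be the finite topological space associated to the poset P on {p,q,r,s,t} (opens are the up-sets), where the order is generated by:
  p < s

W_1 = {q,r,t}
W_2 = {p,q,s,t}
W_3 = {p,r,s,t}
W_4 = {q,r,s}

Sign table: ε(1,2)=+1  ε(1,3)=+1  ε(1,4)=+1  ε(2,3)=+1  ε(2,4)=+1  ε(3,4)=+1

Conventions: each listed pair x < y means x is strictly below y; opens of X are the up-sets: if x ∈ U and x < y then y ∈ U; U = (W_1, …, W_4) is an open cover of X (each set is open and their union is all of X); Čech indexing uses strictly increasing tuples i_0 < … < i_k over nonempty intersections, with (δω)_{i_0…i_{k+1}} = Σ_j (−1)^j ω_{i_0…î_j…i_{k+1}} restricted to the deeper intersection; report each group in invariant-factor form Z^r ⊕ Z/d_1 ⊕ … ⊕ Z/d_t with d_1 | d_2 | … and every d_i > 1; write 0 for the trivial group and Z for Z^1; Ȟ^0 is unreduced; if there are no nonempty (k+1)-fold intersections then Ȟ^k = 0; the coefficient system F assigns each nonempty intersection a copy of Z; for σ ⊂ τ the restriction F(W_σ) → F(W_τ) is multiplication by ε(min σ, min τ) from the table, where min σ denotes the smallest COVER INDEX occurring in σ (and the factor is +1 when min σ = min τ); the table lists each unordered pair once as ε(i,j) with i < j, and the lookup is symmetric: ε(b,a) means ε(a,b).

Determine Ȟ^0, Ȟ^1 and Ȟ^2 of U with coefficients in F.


intersection data:
  W12={q,t} W13={r,t} W14={q,r} W23={p,s,t} W24={q,s} W34={r,s}
  W123={t} W124={q} W134={r} W234={s}
C dims 4,6,4; δ0: rk 3, SNF 1^3; δ1: rk 3, SNF 1^3
Ȟ^0 = (4 − 3) − 0 = 1, so Ȟ^0 ≅ Z
Ȟ^1 = (6 − 3) − 3 = 0, so Ȟ^1 ≅ 0
Ȟ^2 = (4 − 0) − 3 = 1, so Ȟ^2 ≅ Z

Ȟ^0 = Z, Ȟ^1 = 0, Ȟ^2 = Z


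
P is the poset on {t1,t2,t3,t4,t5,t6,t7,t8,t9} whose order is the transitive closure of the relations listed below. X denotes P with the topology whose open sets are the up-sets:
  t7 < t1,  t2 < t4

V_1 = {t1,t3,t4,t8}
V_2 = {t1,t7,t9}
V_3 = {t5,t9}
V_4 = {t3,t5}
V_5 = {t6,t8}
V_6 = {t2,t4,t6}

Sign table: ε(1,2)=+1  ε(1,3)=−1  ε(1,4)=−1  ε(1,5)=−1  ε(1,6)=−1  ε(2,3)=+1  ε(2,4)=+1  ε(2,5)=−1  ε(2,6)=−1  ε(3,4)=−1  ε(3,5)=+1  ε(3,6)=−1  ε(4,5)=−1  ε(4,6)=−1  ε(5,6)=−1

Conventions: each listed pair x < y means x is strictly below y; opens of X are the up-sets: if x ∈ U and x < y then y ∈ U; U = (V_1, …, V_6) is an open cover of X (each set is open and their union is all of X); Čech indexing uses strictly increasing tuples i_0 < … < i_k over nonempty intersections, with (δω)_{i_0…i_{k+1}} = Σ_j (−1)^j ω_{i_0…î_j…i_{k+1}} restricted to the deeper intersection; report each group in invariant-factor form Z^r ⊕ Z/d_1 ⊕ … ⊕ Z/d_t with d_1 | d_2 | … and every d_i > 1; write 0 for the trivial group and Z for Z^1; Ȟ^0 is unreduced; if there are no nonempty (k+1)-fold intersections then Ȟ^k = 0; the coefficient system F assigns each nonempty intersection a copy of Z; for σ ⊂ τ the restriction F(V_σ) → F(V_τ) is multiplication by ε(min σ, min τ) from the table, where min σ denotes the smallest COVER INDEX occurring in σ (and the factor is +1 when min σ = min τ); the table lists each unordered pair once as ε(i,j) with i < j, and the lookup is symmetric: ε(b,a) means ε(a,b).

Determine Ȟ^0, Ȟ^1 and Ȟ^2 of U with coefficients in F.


Ȟ^0 = 0,  Ȟ^1 = Z ⊕ Z/2,  Ȟ^2 = 0

intersection data:
  V12={t1} V14={t3} V15={t8} V16={t4} V23={t9} V34={t5} V56={t6}
C dims 6,7; δ0: rk 6, SNF 1^5·2
Ȟ^0 = (6 − 6) − 0 = 0, so Ȟ^0 ≅ 0
Ȟ^1 = (7 − 0) − 6 = 1 plus torsion [2], so Ȟ^1 ≅ Z ⊕ Z/2
Ȟ^2 = (0 − 0) − 0 = 0, so Ȟ^2 ≅ 0


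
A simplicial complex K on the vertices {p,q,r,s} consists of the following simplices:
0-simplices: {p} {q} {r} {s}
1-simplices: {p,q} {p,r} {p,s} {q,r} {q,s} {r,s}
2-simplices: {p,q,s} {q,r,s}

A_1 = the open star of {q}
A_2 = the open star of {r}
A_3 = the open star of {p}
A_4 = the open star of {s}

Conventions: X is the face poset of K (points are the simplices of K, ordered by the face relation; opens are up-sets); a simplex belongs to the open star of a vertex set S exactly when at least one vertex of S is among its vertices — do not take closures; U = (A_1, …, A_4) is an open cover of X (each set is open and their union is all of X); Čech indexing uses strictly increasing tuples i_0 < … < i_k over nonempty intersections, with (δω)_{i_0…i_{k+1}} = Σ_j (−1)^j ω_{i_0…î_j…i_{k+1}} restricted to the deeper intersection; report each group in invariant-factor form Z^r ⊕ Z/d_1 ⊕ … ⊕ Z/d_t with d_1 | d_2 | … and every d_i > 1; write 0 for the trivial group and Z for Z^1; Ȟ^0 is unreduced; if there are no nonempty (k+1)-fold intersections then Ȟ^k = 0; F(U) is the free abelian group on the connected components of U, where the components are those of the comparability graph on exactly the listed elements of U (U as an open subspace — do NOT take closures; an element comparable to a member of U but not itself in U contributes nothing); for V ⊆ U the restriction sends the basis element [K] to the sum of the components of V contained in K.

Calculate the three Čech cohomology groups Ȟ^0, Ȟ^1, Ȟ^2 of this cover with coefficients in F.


nerve simplices:
  A1={{q},{p,q},{q,r},{q,s},{p,q,s},{q,r,s}} A2={{r},{p,r},{q,r},{r,s},{q,r,s}} A3={{p},{p,q},{p,r},{p,s},{p,q,s}} A4={{s},{p,s},{q,s},{r,s},{p,q,s},{q,r,s}}
  A12={{q,r},{q,r,s}} A13={{p,q},{p,q,s}} A14={{q,s},{p,q,s},{q,r,s}} A23={{p,r}} A24={{r,s},{q,r,s}} A34={{p,s},{p,q,s}}
  A124={{q,r,s}} A134={{p,q,s}}
components per intersection:
  A1: {{q},{p,q},{q,r},{q,s},{p,q,s},{q,r,s}}
  A2: {{r},{p,r},{q,r},{r,s},{q,r,s}}
  A3: {{p},{p,q},{p,r},{p,s},{p,q,s}}
  A4: {{s},{p,s},{q,s},{r,s},{p,q,s},{q,r,s}}
  A12: {{q,r},{q,r,s}}
  A13: {{p,q},{p,q,s}}
  A14: {{q,s},{p,q,s},{q,r,s}}
  A23: {{p,r}}
  A24: {{r,s},{q,r,s}}
  A34: {{p,s},{p,q,s}}
  A124: {{q,r,s}}
  A134: {{p,q,s}}
C dims 4,6,2; δ0: rk 3, SNF 1^3; δ1: rk 2, SNF 1^2
degree 0: 4−3−0 = 1 → Ȟ^0 ≅ Z
degree 1: 6−2−3 = 1 → Ȟ^1 ≅ Z
degree 2: 2−0−2 = 0 → Ȟ^2 ≅ 0

Ȟ^0 = Z, Ȟ^1 = Z and Ȟ^2 = 0


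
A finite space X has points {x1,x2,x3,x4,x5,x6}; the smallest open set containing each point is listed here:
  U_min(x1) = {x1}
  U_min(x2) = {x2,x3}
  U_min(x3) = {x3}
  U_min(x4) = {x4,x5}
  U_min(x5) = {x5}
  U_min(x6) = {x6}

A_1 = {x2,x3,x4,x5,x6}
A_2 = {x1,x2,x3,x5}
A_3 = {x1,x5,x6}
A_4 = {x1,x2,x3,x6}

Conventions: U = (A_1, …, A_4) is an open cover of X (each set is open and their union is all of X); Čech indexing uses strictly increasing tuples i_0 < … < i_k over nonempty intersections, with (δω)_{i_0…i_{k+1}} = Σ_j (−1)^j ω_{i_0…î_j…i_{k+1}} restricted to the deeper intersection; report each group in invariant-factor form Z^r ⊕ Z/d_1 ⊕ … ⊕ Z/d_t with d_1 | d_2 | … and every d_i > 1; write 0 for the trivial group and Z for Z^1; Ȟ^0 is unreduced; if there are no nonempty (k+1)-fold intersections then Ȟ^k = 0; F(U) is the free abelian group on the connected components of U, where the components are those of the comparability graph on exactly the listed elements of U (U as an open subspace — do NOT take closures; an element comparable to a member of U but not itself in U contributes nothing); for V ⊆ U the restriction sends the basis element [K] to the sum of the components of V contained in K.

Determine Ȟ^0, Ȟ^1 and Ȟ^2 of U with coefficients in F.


cover nerve:
  A12={x2,x3,x5} A13={x5,x6} A14={x2,x3,x6} A23={x1,x5} A24={x1,x2,x3} A34={x1,x6}
  A123={x5} A124={x2,x3} A134={x6} A234={x1}
components per intersection:
  A1: {x2,x3} {x4,x5} {x6}
  A2: {x1} {x2,x3} {x5}
  A3: {x1} {x5} {x6}
  A4: {x1} {x2,x3} {x6}
  A12: {x2,x3} {x5}
  A13: {x5} {x6}
  A14: {x2,x3} {x6}
  A23: {x1} {x5}
  A24: {x1} {x2,x3}
  A34: {x1} {x6}
  A123: {x5}
  A124: {x2,x3}
  A134: {x6}
  A234: {x1}
C dims 12,12,4; δ0: rk 8, SNF 1^8; δ1: rk 4, SNF 1^4
Ȟ^0: (12−8)−0=4 ⇒ Z^4
Ȟ^1: (12−4)−8=0 ⇒ 0
Ȟ^2: (4−0)−4=0 ⇒ 0

Ȟ^0 ≅ Z^4, Ȟ^1 ≅ 0 and Ȟ^2 ≅ 0


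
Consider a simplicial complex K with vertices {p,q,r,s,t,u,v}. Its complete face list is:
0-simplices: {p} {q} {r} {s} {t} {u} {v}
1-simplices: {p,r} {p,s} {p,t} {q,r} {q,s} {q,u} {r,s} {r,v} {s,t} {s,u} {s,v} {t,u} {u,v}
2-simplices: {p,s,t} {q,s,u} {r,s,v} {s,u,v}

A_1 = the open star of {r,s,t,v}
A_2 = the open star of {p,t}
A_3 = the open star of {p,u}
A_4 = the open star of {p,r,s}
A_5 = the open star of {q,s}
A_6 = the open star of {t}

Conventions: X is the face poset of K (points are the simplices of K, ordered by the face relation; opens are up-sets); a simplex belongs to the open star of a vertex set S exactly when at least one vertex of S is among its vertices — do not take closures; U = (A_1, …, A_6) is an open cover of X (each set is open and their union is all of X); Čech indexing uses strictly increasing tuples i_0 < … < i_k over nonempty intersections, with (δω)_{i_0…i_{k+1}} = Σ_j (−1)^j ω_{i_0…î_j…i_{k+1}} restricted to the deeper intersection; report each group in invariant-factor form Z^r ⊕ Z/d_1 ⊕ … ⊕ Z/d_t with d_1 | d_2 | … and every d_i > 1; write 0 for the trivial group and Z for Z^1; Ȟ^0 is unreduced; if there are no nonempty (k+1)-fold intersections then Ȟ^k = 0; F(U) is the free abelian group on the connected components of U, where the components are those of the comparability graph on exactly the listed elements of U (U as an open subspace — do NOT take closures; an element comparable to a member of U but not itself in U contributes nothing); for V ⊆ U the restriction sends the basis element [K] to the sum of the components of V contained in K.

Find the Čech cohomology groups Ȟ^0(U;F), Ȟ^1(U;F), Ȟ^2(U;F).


Ȟ^0(U;F) ≅ Z,  Ȟ^1(U;F) ≅ Z^2,  Ȟ^2(U;F) ≅ 0

nonempty overlaps:
  A1={{r},{s},{t},{v},{p,r},{p,s},{p,t},{q,r},{q,s},{r,s},{r,v},{s,t},{s,u},{s,v},{t,u},{u,v},{p,s,t},{q,s,u},{r,s,v},{s,u,v}} A2={{p},{t},{p,r},{p,s},{p,t},{s,t},{t,u},{p,s,t}} A3={{p},{u},{p,r},{p,s},{p,t},{q,u},{s,u},{t,u},{u,v},{p,s,t},{q,s,u},{s,u,v}} A4={{p},{r},{s},{p,r},{p,s},{p,t},{q,r},{q,s},{r,s},{r,v},{s,t},{s,u},{s,v},{p,s,t},{q,s,u},{r,s,v},{s,u,v}} A5={{q},{s},{p,s},{q,r},{q,s},{q,u},{r,s},{s,t},{s,u},{s,v},{p,s,t},{q,s,u},{r,s,v},{s,u,v}} A6={{t},{p,t},{s,t},{t,u},{p,s,t}}
  A12={{t},{p,r},{p,s},{p,t},{s,t},{t,u},{p,s,t}} A13={{p,r},{p,s},{p,t},{s,u},{t,u},{u,v},{p,s,t},{q,s,u},{s,u,v}} A14={{r},{s},{p,r},{p,s},{p,t},{q,r},{q,s},{r,s},{r,v},{s,t},{s,u},{s,v},{p,s,t},{q,s,u},{r,s,v},{s,u,v}} A15={{s},{p,s},{q,r},{q,s},{r,s},{s,t},{s,u},{s,v},{p,s,t},{q,s,u},{r,s,v},{s,u,v}} A16={{t},{p,t},{s,t},{t,u},{p,s,t}} A23={{p},{p,r},{p,s},{p,t},{t,u},{p,s,t}} A24={{p},{p,r},{p,s},{p,t},{s,t},{p,s,t}} A25={{p,s},{s,t},{p,s,t}} A26={{t},{p,t},{s,t},{t,u},{p,s,t}} A34={{p},{p,r},{p,s},{p,t},{s,u},{p,s,t},{q,s,u},{s,u,v}} A35={{p,s},{q,u},{s,u},{p,s,t},{q,s,u},{s,u,v}} A36={{p,t},{t,u},{p,s,t}} A45={{s},{p,s},{q,r},{q,s},{r,s},{s,t},{s,u},{s,v},{p,s,t},{q,s,u},{r,s,v},{s,u,v}} A46={{p,t},{s,t},{p,s,t}} A56={{s,t},{p,s,t}}
  A123={{p,r},{p,s},{p,t},{t,u},{p,s,t}} A124={{p,r},{p,s},{p,t},{s,t},{p,s,t}} A125={{p,s},{s,t},{p,s,t}} A126={{t},{p,t},{s,t},{t,u},{p,s,t}} A134={{p,r},{p,s},{p,t},{s,u},{p,s,t},{q,s,u},{s,u,v}} A135={{p,s},{s,u},{p,s,t},{q,s,u},{s,u,v}} A136={{p,t},{t,u},{p,s,t}} A145={{s},{p,s},{q,r},{q,s},{r,s},{s,t},{s,u},{s,v},{p,s,t},{q,s,u},{r,s,v},{s,u,v}} A146={{p,t},{s,t},{p,s,t}} A156={{s,t},{p,s,t}} A234={{p},{p,r},{p,s},{p,t},{p,s,t}} A235={{p,s},{p,s,t}} A236={{p,t},{t,u},{p,s,t}} A245={{p,s},{s,t},{p,s,t}} A246={{p,t},{s,t},{p,s,t}} A256={{s,t},{p,s,t}} A345={{p,s},{s,u},{p,s,t},{q,s,u},{s,u,v}} A346={{p,t},{p,s,t}} A356={{p,s,t}} A456={{s,t},{p,s,t}}
  A1234={{p,r},{p,s},{p,t},{p,s,t}} A1235={{p,s},{p,s,t}} A1236={{p,t},{t,u},{p,s,t}} A1245={{p,s},{s,t},{p,s,t}} A1246={{p,t},{s,t},{p,s,t}} A1256={{s,t},{p,s,t}} A1345={{p,s},{s,u},{p,s,t},{q,s,u},{s,u,v}} A1346={{p,t},{p,s,t}} A1356={{p,s,t}} A1456={{s,t},{p,s,t}} A2345={{p,s},{p,s,t}} A2346={{p,t},{p,s,t}} A2356={{p,s,t}} A2456={{s,t},{p,s,t}} A3456={{p,s,t}}
  A12345={{p,s},{p,s,t}} A12346={{p,t},{p,s,t}} A12356={{p,s,t}} A12456={{s,t},{p,s,t}} A13456={{p,s,t}} A23456={{p,s,t}}
  A123456={{p,s,t}}
components per intersection:
  A1: {{r},{s},{t},{v},{p,r},{p,s},{p,t},{q,r},{q,s},{r,s},{r,v},{s,t},{s,u},{s,v},{t,u},{u,v},{p,s,t},{q,s,u},{r,s,v},{s,u,v}}
  A2: {{p},{t},{p,r},{p,s},{p,t},{s,t},{t,u},{p,s,t}}
  A3: {{p},{p,r},{p,s},{p,t},{p,s,t}} {{u},{q,u},{s,u},{t,u},{u,v},{q,s,u},{s,u,v}}
  A4: {{p},{r},{s},{p,r},{p,s},{p,t},{q,r},{q,s},{r,s},{r,v},{s,t},{s,u},{s,v},{p,s,t},{q,s,u},{r,s,v},{s,u,v}}
  A5: {{q},{s},{p,s},{q,r},{q,s},{q,u},{r,s},{s,t},{s,u},{s,v},{p,s,t},{q,s,u},{r,s,v},{s,u,v}}
  A6: {{t},{p,t},{s,t},{t,u},{p,s,t}}
  A12: {{t},{p,s},{p,t},{s,t},{t,u},{p,s,t}} {{p,r}}
  A13: {{p,r}} {{p,s},{p,t},{p,s,t}} {{s,u},{u,v},{q,s,u},{s,u,v}} {{t,u}}
  A14: {{r},{s},{p,r},{p,s},{p,t},{q,r},{q,s},{r,s},{r,v},{s,t},{s,u},{s,v},{p,s,t},{q,s,u},{r,s,v},{s,u,v}}
  A15: {{s},{p,s},{q,s},{r,s},{s,t},{s,u},{s,v},{p,s,t},{q,s,u},{r,s,v},{s,u,v}} {{q,r}}
  A16: {{t},{p,t},{s,t},{t,u},{p,s,t}}
  A23: {{p},{p,r},{p,s},{p,t},{p,s,t}} {{t,u}}
  A24: {{p},{p,r},{p,s},{p,t},{s,t},{p,s,t}}
  A25: {{p,s},{s,t},{p,s,t}}
  A26: {{t},{p,t},{s,t},{t,u},{p,s,t}}
  A34: {{p},{p,r},{p,s},{p,t},{p,s,t}} {{s,u},{q,s,u},{s,u,v}}
  A35: {{p,s},{p,s,t}} {{q,u},{s,u},{q,s,u},{s,u,v}}
  A36: {{p,t},{p,s,t}} {{t,u}}
  A45: {{s},{p,s},{q,s},{r,s},{s,t},{s,u},{s,v},{p,s,t},{q,s,u},{r,s,v},{s,u,v}} {{q,r}}
  A46: {{p,t},{s,t},{p,s,t}}
  A56: {{s,t},{p,s,t}}
  A123: {{p,r}} {{p,s},{p,t},{p,s,t}} {{t,u}}
  A124: {{p,r}} {{p,s},{p,t},{s,t},{p,s,t}}
  A125: {{p,s},{s,t},{p,s,t}}
  A126: {{t},{p,t},{s,t},{t,u},{p,s,t}}
  A134: {{p,r}} {{p,s},{p,t},{p,s,t}} {{s,u},{q,s,u},{s,u,v}}
  A135: {{p,s},{p,s,t}} {{s,u},{q,s,u},{s,u,v}}
  A136: {{p,t},{p,s,t}} {{t,u}}
  A145: {{s},{p,s},{q,s},{r,s},{s,t},{s,u},{s,v},{p,s,t},{q,s,u},{r,s,v},{s,u,v}} {{q,r}}
  A146: {{p,t},{s,t},{p,s,t}}
  A156: {{s,t},{p,s,t}}
  A234: {{p},{p,r},{p,s},{p,t},{p,s,t}}
  A235: {{p,s},{p,s,t}}
  A236: {{p,t},{p,s,t}} {{t,u}}
  A245: {{p,s},{s,t},{p,s,t}}
  A246: {{p,t},{s,t},{p,s,t}}
  A256: {{s,t},{p,s,t}}
  A345: {{p,s},{p,s,t}} {{s,u},{q,s,u},{s,u,v}}
  A346: {{p,t},{p,s,t}}
  A356: {{p,s,t}}
  A456: {{s,t},{p,s,t}}
  A1234: {{p,r}} {{p,s},{p,t},{p,s,t}}
  A1235: {{p,s},{p,s,t}}
  A1236: {{p,t},{p,s,t}} {{t,u}}
  A1245: {{p,s},{s,t},{p,s,t}}
  A1246: {{p,t},{s,t},{p,s,t}}
  A1256: {{s,t},{p,s,t}}
  A1345: {{p,s},{p,s,t}} {{s,u},{q,s,u},{s,u,v}}
  A1346: {{p,t},{p,s,t}}
  A1356: {{p,s,t}}
  A1456: {{s,t},{p,s,t}}
  A2345: {{p,s},{p,s,t}}
  A2346: {{p,t},{p,s,t}}
  A2356: {{p,s,t}}
  A2456: {{s,t},{p,s,t}}
  A3456: {{p,s,t}}
  A12345: {{p,s},{p,s,t}}
  A12346: {{p,t},{p,s,t}}
  A12356: {{p,s,t}}
  A12456: {{s,t},{p,s,t}}
  A13456: {{p,s,t}}
  A23456: {{p,s,t}}
  A123456: {{p,s,t}}
C dims 7,25,30,18; δ0: rk 6, SNF 1^6; δ1: rk 17, SNF 1^17; δ2: rk 13, SNF 1^13
degree 0: 7−6−0 = 1 → Ȟ^0 ≅ Z
degree 1: 25−17−6 = 2 → Ȟ^1 ≅ Z^2
degree 2: 30−13−17 = 0 → Ȟ^2 ≅ 0
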